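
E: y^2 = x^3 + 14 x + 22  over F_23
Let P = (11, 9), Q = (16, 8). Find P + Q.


P != Q, so use the chord formula.
s = (y2 - y1) / (x2 - x1) = (22) / (5) mod 23 = 9
x3 = s^2 - x1 - x2 mod 23 = 9^2 - 11 - 16 = 8
y3 = s (x1 - x3) - y1 mod 23 = 9 * (11 - 8) - 9 = 18

P + Q = (8, 18)


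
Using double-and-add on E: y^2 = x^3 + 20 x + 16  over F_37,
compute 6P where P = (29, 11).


k = 6 = 110_2 (binary, LSB first: 011)
Double-and-add from P = (29, 11):
  bit 0 = 0: acc unchanged = O
  bit 1 = 1: acc = O + (0, 33) = (0, 33)
  bit 2 = 1: acc = (0, 33) + (34, 15) = (2, 29)

6P = (2, 29)


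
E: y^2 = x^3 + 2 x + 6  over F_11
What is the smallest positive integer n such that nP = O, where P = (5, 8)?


Compute successive multiples of P until we hit O:
  1P = (5, 8)
  2P = (1, 3)
  3P = (10, 5)
  4P = (10, 6)
  5P = (1, 8)
  6P = (5, 3)
  7P = O

ord(P) = 7


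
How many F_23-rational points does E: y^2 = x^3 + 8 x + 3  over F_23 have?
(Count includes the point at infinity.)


For each x in F_23, count y with y^2 = x^3 + 8 x + 3 mod 23:
  x = 0: RHS = 3, y in [7, 16]  -> 2 point(s)
  x = 1: RHS = 12, y in [9, 14]  -> 2 point(s)
  x = 2: RHS = 4, y in [2, 21]  -> 2 point(s)
  x = 3: RHS = 8, y in [10, 13]  -> 2 point(s)
  x = 8: RHS = 4, y in [2, 21]  -> 2 point(s)
  x = 10: RHS = 2, y in [5, 18]  -> 2 point(s)
  x = 13: RHS = 4, y in [2, 21]  -> 2 point(s)
  x = 15: RHS = 2, y in [5, 18]  -> 2 point(s)
  x = 16: RHS = 18, y in [8, 15]  -> 2 point(s)
  x = 21: RHS = 2, y in [5, 18]  -> 2 point(s)
Affine points: 20. Add the point at infinity: total = 21.

#E(F_23) = 21


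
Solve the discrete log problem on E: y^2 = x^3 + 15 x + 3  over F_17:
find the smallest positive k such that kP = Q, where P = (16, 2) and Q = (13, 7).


Enumerate multiples of P until we hit Q = (13, 7):
  1P = (16, 2)
  2P = (1, 6)
  3P = (4, 5)
  4P = (13, 10)
  5P = (14, 4)
  6P = (5, 4)
  7P = (15, 4)
  8P = (7, 14)
  9P = (9, 0)
  10P = (7, 3)
  11P = (15, 13)
  12P = (5, 13)
  13P = (14, 13)
  14P = (13, 7)
Match found at i = 14.

k = 14


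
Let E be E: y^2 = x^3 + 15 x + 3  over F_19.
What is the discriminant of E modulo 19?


4 a^3 + 27 b^2 = 4*15^3 + 27*3^2 = 13500 + 243 = 13743
Delta = -16 * (13743) = -219888
Delta mod 19 = 18

Delta = 18 (mod 19)


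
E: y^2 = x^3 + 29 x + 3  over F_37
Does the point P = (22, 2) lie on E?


Check whether y^2 = x^3 + 29 x + 3 (mod 37) for (x, y) = (22, 2).
LHS: y^2 = 2^2 mod 37 = 4
RHS: x^3 + 29 x + 3 = 22^3 + 29*22 + 3 mod 37 = 4
LHS = RHS

Yes, on the curve


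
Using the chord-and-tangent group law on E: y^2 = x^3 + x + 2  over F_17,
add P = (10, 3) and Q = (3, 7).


P != Q, so use the chord formula.
s = (y2 - y1) / (x2 - x1) = (4) / (10) mod 17 = 14
x3 = s^2 - x1 - x2 mod 17 = 14^2 - 10 - 3 = 13
y3 = s (x1 - x3) - y1 mod 17 = 14 * (10 - 13) - 3 = 6

P + Q = (13, 6)


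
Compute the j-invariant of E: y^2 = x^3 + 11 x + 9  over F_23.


Delta = -16(4 a^3 + 27 b^2) mod 23 = 22
-1728 * (4 a)^3 = -1728 * (4*11)^3 mod 23 = 1
j = 1 * 22^(-1) mod 23 = 22

j = 22 (mod 23)


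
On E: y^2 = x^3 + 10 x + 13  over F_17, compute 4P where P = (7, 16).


k = 4 = 100_2 (binary, LSB first: 001)
Double-and-add from P = (7, 16):
  bit 0 = 0: acc unchanged = O
  bit 1 = 0: acc unchanged = O
  bit 2 = 1: acc = O + (7, 16) = (7, 16)

4P = (7, 16)


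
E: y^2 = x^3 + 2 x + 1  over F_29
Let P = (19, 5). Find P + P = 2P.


Doubling: s = (3 x1^2 + a) / (2 y1)
s = (3*19^2 + 2) / (2*5) mod 29 = 7
x3 = s^2 - 2 x1 mod 29 = 7^2 - 2*19 = 11
y3 = s (x1 - x3) - y1 mod 29 = 7 * (19 - 11) - 5 = 22

2P = (11, 22)


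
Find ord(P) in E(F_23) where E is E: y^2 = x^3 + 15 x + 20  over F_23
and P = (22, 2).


Compute successive multiples of P until we hit O:
  1P = (22, 2)
  2P = (5, 17)
  3P = (8, 10)
  4P = (6, 2)
  5P = (18, 21)
  6P = (7, 13)
  7P = (2, 14)
  8P = (15, 3)
  ... (continuing to 26P)
  26P = O

ord(P) = 26


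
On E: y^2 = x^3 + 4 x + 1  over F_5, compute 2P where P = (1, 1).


Doubling: s = (3 x1^2 + a) / (2 y1)
s = (3*1^2 + 4) / (2*1) mod 5 = 1
x3 = s^2 - 2 x1 mod 5 = 1^2 - 2*1 = 4
y3 = s (x1 - x3) - y1 mod 5 = 1 * (1 - 4) - 1 = 1

2P = (4, 1)


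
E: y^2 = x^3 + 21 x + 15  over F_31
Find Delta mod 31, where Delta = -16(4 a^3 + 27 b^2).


4 a^3 + 27 b^2 = 4*21^3 + 27*15^2 = 37044 + 6075 = 43119
Delta = -16 * (43119) = -689904
Delta mod 31 = 1

Delta = 1 (mod 31)


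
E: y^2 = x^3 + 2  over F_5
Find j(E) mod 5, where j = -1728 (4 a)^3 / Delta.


Delta = -16(4 a^3 + 27 b^2) mod 5 = 2
-1728 * (4 a)^3 = -1728 * (4*0)^3 mod 5 = 0
j = 0 * 2^(-1) mod 5 = 0

j = 0 (mod 5)


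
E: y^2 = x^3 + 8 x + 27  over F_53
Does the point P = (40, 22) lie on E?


Check whether y^2 = x^3 + 8 x + 27 (mod 53) for (x, y) = (40, 22).
LHS: y^2 = 22^2 mod 53 = 7
RHS: x^3 + 8 x + 27 = 40^3 + 8*40 + 27 mod 53 = 5
LHS != RHS

No, not on the curve


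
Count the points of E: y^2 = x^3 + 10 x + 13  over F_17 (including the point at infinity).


For each x in F_17, count y with y^2 = x^3 + 10 x + 13 mod 17:
  x = 0: RHS = 13, y in [8, 9]  -> 2 point(s)
  x = 3: RHS = 2, y in [6, 11]  -> 2 point(s)
  x = 4: RHS = 15, y in [7, 10]  -> 2 point(s)
  x = 5: RHS = 1, y in [1, 16]  -> 2 point(s)
  x = 6: RHS = 0, y in [0]  -> 1 point(s)
  x = 7: RHS = 1, y in [1, 16]  -> 2 point(s)
  x = 9: RHS = 16, y in [4, 13]  -> 2 point(s)
  x = 10: RHS = 8, y in [5, 12]  -> 2 point(s)
  x = 11: RHS = 9, y in [3, 14]  -> 2 point(s)
  x = 12: RHS = 8, y in [5, 12]  -> 2 point(s)
  x = 15: RHS = 2, y in [6, 11]  -> 2 point(s)
  x = 16: RHS = 2, y in [6, 11]  -> 2 point(s)
Affine points: 23. Add the point at infinity: total = 24.

#E(F_17) = 24


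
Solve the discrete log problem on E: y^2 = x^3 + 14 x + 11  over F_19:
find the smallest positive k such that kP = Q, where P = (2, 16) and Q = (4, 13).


Enumerate multiples of P until we hit Q = (4, 13):
  1P = (2, 16)
  2P = (0, 7)
  3P = (4, 13)
Match found at i = 3.

k = 3


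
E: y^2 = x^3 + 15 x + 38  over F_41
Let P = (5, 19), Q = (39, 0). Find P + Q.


P != Q, so use the chord formula.
s = (y2 - y1) / (x2 - x1) = (22) / (34) mod 41 = 32
x3 = s^2 - x1 - x2 mod 41 = 32^2 - 5 - 39 = 37
y3 = s (x1 - x3) - y1 mod 41 = 32 * (5 - 37) - 19 = 23

P + Q = (37, 23)


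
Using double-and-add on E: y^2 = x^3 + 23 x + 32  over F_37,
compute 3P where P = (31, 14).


k = 3 = 11_2 (binary, LSB first: 11)
Double-and-add from P = (31, 14):
  bit 0 = 1: acc = O + (31, 14) = (31, 14)
  bit 1 = 1: acc = (31, 14) + (11, 32) = (28, 24)

3P = (28, 24)


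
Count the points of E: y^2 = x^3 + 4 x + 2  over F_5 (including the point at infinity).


For each x in F_5, count y with y^2 = x^3 + 4 x + 2 mod 5:
  x = 3: RHS = 1, y in [1, 4]  -> 2 point(s)
Affine points: 2. Add the point at infinity: total = 3.

#E(F_5) = 3


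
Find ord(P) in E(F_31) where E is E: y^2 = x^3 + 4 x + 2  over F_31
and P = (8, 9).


Compute successive multiples of P until we hit O:
  1P = (8, 9)
  2P = (0, 23)
  3P = (28, 26)
  4P = (2, 24)
  5P = (4, 12)
  6P = (6, 5)
  7P = (21, 27)
  8P = (3, 17)
  ... (continuing to 35P)
  35P = O

ord(P) = 35


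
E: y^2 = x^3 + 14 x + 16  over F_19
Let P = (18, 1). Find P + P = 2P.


Doubling: s = (3 x1^2 + a) / (2 y1)
s = (3*18^2 + 14) / (2*1) mod 19 = 18
x3 = s^2 - 2 x1 mod 19 = 18^2 - 2*18 = 3
y3 = s (x1 - x3) - y1 mod 19 = 18 * (18 - 3) - 1 = 3

2P = (3, 3)


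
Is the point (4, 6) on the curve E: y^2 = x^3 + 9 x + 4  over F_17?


Check whether y^2 = x^3 + 9 x + 4 (mod 17) for (x, y) = (4, 6).
LHS: y^2 = 6^2 mod 17 = 2
RHS: x^3 + 9 x + 4 = 4^3 + 9*4 + 4 mod 17 = 2
LHS = RHS

Yes, on the curve


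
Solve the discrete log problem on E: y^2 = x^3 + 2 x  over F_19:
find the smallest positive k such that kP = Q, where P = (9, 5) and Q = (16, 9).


Enumerate multiples of P until we hit Q = (16, 9):
  1P = (9, 5)
  2P = (17, 8)
  3P = (16, 9)
Match found at i = 3.

k = 3


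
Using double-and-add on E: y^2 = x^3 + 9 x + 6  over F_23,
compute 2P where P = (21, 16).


k = 2 = 10_2 (binary, LSB first: 01)
Double-and-add from P = (21, 16):
  bit 0 = 0: acc unchanged = O
  bit 1 = 1: acc = O + (12, 5) = (12, 5)

2P = (12, 5)


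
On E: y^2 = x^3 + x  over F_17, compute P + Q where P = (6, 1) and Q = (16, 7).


P != Q, so use the chord formula.
s = (y2 - y1) / (x2 - x1) = (6) / (10) mod 17 = 4
x3 = s^2 - x1 - x2 mod 17 = 4^2 - 6 - 16 = 11
y3 = s (x1 - x3) - y1 mod 17 = 4 * (6 - 11) - 1 = 13

P + Q = (11, 13)


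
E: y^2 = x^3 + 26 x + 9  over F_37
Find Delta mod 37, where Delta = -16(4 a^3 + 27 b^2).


4 a^3 + 27 b^2 = 4*26^3 + 27*9^2 = 70304 + 2187 = 72491
Delta = -16 * (72491) = -1159856
Delta mod 37 = 20

Delta = 20 (mod 37)


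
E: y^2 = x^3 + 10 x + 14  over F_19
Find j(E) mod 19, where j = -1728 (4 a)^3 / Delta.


Delta = -16(4 a^3 + 27 b^2) mod 19 = 3
-1728 * (4 a)^3 = -1728 * (4*10)^3 mod 19 = 8
j = 8 * 3^(-1) mod 19 = 9

j = 9 (mod 19)


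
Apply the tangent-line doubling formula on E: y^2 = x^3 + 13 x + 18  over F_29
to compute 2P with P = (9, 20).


Doubling: s = (3 x1^2 + a) / (2 y1)
s = (3*9^2 + 13) / (2*20) mod 29 = 18
x3 = s^2 - 2 x1 mod 29 = 18^2 - 2*9 = 16
y3 = s (x1 - x3) - y1 mod 29 = 18 * (9 - 16) - 20 = 28

2P = (16, 28)


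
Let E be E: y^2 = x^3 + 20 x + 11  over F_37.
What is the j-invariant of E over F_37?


Delta = -16(4 a^3 + 27 b^2) mod 37 = 15
-1728 * (4 a)^3 = -1728 * (4*20)^3 mod 37 = 8
j = 8 * 15^(-1) mod 37 = 3

j = 3 (mod 37)


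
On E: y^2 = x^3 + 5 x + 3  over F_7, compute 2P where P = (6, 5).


k = 2 = 10_2 (binary, LSB first: 01)
Double-and-add from P = (6, 5):
  bit 0 = 0: acc unchanged = O
  bit 1 = 1: acc = O + (6, 2) = (6, 2)

2P = (6, 2)


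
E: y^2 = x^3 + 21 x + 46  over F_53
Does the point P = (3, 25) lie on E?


Check whether y^2 = x^3 + 21 x + 46 (mod 53) for (x, y) = (3, 25).
LHS: y^2 = 25^2 mod 53 = 42
RHS: x^3 + 21 x + 46 = 3^3 + 21*3 + 46 mod 53 = 30
LHS != RHS

No, not on the curve


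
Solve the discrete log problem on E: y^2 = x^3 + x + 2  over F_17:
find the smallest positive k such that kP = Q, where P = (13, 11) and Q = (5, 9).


Enumerate multiples of P until we hit Q = (5, 9):
  1P = (13, 11)
  2P = (0, 11)
  3P = (4, 6)
  4P = (15, 3)
  5P = (5, 8)
  6P = (1, 2)
  7P = (11, 16)
  8P = (12, 12)
  9P = (10, 3)
  10P = (3, 10)
  11P = (9, 3)
  12P = (16, 0)
  13P = (9, 14)
  14P = (3, 7)
  15P = (10, 14)
  16P = (12, 5)
  17P = (11, 1)
  18P = (1, 15)
  19P = (5, 9)
Match found at i = 19.

k = 19


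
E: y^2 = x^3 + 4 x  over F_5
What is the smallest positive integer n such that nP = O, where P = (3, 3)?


Compute successive multiples of P until we hit O:
  1P = (3, 3)
  2P = (0, 0)
  3P = (3, 2)
  4P = O

ord(P) = 4


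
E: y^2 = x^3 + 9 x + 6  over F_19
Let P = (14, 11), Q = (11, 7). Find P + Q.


P != Q, so use the chord formula.
s = (y2 - y1) / (x2 - x1) = (15) / (16) mod 19 = 14
x3 = s^2 - x1 - x2 mod 19 = 14^2 - 14 - 11 = 0
y3 = s (x1 - x3) - y1 mod 19 = 14 * (14 - 0) - 11 = 14

P + Q = (0, 14)


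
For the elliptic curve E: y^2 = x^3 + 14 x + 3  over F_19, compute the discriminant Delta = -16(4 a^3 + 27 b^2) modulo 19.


4 a^3 + 27 b^2 = 4*14^3 + 27*3^2 = 10976 + 243 = 11219
Delta = -16 * (11219) = -179504
Delta mod 19 = 8

Delta = 8 (mod 19)


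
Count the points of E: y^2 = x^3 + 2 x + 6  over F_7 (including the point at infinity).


For each x in F_7, count y with y^2 = x^3 + 2 x + 6 mod 7:
  x = 1: RHS = 2, y in [3, 4]  -> 2 point(s)
  x = 2: RHS = 4, y in [2, 5]  -> 2 point(s)
  x = 3: RHS = 4, y in [2, 5]  -> 2 point(s)
  x = 4: RHS = 1, y in [1, 6]  -> 2 point(s)
  x = 5: RHS = 1, y in [1, 6]  -> 2 point(s)
Affine points: 10. Add the point at infinity: total = 11.

#E(F_7) = 11


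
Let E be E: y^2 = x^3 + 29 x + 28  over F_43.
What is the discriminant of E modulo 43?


4 a^3 + 27 b^2 = 4*29^3 + 27*28^2 = 97556 + 21168 = 118724
Delta = -16 * (118724) = -1899584
Delta mod 43 = 27

Delta = 27 (mod 43)


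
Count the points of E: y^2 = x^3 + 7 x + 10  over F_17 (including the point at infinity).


For each x in F_17, count y with y^2 = x^3 + 7 x + 10 mod 17:
  x = 1: RHS = 1, y in [1, 16]  -> 2 point(s)
  x = 2: RHS = 15, y in [7, 10]  -> 2 point(s)
  x = 4: RHS = 0, y in [0]  -> 1 point(s)
  x = 5: RHS = 0, y in [0]  -> 1 point(s)
  x = 6: RHS = 13, y in [8, 9]  -> 2 point(s)
  x = 8: RHS = 0, y in [0]  -> 1 point(s)
  x = 10: RHS = 9, y in [3, 14]  -> 2 point(s)
  x = 14: RHS = 13, y in [8, 9]  -> 2 point(s)
  x = 16: RHS = 2, y in [6, 11]  -> 2 point(s)
Affine points: 15. Add the point at infinity: total = 16.

#E(F_17) = 16


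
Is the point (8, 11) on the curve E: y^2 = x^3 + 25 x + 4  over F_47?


Check whether y^2 = x^3 + 25 x + 4 (mod 47) for (x, y) = (8, 11).
LHS: y^2 = 11^2 mod 47 = 27
RHS: x^3 + 25 x + 4 = 8^3 + 25*8 + 4 mod 47 = 11
LHS != RHS

No, not on the curve


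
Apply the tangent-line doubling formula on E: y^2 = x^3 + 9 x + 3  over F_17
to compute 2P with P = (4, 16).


Doubling: s = (3 x1^2 + a) / (2 y1)
s = (3*4^2 + 9) / (2*16) mod 17 = 14
x3 = s^2 - 2 x1 mod 17 = 14^2 - 2*4 = 1
y3 = s (x1 - x3) - y1 mod 17 = 14 * (4 - 1) - 16 = 9

2P = (1, 9)


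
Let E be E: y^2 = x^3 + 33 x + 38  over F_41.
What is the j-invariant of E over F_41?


Delta = -16(4 a^3 + 27 b^2) mod 41 = 16
-1728 * (4 a)^3 = -1728 * (4*33)^3 mod 41 = 13
j = 13 * 16^(-1) mod 41 = 29

j = 29 (mod 41)


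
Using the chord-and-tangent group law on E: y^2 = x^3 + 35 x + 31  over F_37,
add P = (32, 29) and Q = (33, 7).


P != Q, so use the chord formula.
s = (y2 - y1) / (x2 - x1) = (15) / (1) mod 37 = 15
x3 = s^2 - x1 - x2 mod 37 = 15^2 - 32 - 33 = 12
y3 = s (x1 - x3) - y1 mod 37 = 15 * (32 - 12) - 29 = 12

P + Q = (12, 12)


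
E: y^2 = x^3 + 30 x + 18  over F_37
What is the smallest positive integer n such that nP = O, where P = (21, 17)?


Compute successive multiples of P until we hit O:
  1P = (21, 17)
  2P = (7, 33)
  3P = (2, 30)
  4P = (24, 24)
  5P = (18, 27)
  6P = (5, 16)
  7P = (23, 6)
  8P = (14, 0)
  ... (continuing to 16P)
  16P = O

ord(P) = 16


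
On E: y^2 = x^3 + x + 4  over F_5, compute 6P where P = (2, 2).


k = 6 = 110_2 (binary, LSB first: 011)
Double-and-add from P = (2, 2):
  bit 0 = 0: acc unchanged = O
  bit 1 = 1: acc = O + (0, 2) = (0, 2)
  bit 2 = 1: acc = (0, 2) + (1, 4) = (3, 2)

6P = (3, 2)


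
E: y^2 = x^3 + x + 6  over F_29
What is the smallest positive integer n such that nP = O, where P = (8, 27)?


Compute successive multiples of P until we hit O:
  1P = (8, 27)
  2P = (12, 21)
  3P = (4, 25)
  4P = (10, 1)
  5P = (6, 5)
  6P = (20, 15)
  7P = (2, 25)
  8P = (3, 23)
  ... (continuing to 38P)
  38P = O

ord(P) = 38


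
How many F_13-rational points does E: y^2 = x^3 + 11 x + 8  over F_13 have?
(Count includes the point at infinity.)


For each x in F_13, count y with y^2 = x^3 + 11 x + 8 mod 13:
  x = 2: RHS = 12, y in [5, 8]  -> 2 point(s)
  x = 3: RHS = 3, y in [4, 9]  -> 2 point(s)
  x = 4: RHS = 12, y in [5, 8]  -> 2 point(s)
  x = 6: RHS = 4, y in [2, 11]  -> 2 point(s)
  x = 7: RHS = 12, y in [5, 8]  -> 2 point(s)
  x = 8: RHS = 10, y in [6, 7]  -> 2 point(s)
  x = 9: RHS = 4, y in [2, 11]  -> 2 point(s)
  x = 10: RHS = 0, y in [0]  -> 1 point(s)
  x = 11: RHS = 4, y in [2, 11]  -> 2 point(s)
  x = 12: RHS = 9, y in [3, 10]  -> 2 point(s)
Affine points: 19. Add the point at infinity: total = 20.

#E(F_13) = 20


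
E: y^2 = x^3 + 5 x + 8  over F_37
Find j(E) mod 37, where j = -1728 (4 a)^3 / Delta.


Delta = -16(4 a^3 + 27 b^2) mod 37 = 20
-1728 * (4 a)^3 = -1728 * (4*5)^3 mod 37 = 14
j = 14 * 20^(-1) mod 37 = 34

j = 34 (mod 37)


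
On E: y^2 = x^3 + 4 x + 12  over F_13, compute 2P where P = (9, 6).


Doubling: s = (3 x1^2 + a) / (2 y1)
s = (3*9^2 + 4) / (2*6) mod 13 = 0
x3 = s^2 - 2 x1 mod 13 = 0^2 - 2*9 = 8
y3 = s (x1 - x3) - y1 mod 13 = 0 * (9 - 8) - 6 = 7

2P = (8, 7)


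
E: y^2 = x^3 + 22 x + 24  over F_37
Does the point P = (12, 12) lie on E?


Check whether y^2 = x^3 + 22 x + 24 (mod 37) for (x, y) = (12, 12).
LHS: y^2 = 12^2 mod 37 = 33
RHS: x^3 + 22 x + 24 = 12^3 + 22*12 + 24 mod 37 = 18
LHS != RHS

No, not on the curve


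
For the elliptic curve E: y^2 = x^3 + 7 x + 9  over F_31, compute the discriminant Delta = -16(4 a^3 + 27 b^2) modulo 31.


4 a^3 + 27 b^2 = 4*7^3 + 27*9^2 = 1372 + 2187 = 3559
Delta = -16 * (3559) = -56944
Delta mod 31 = 3

Delta = 3 (mod 31)


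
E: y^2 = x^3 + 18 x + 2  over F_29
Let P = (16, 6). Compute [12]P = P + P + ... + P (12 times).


k = 12 = 1100_2 (binary, LSB first: 0011)
Double-and-add from P = (16, 6):
  bit 0 = 0: acc unchanged = O
  bit 1 = 0: acc unchanged = O
  bit 2 = 1: acc = O + (15, 14) = (15, 14)
  bit 3 = 1: acc = (15, 14) + (8, 7) = (7, 23)

12P = (7, 23)


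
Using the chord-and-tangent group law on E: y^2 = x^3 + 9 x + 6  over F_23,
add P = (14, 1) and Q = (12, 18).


P != Q, so use the chord formula.
s = (y2 - y1) / (x2 - x1) = (17) / (21) mod 23 = 3
x3 = s^2 - x1 - x2 mod 23 = 3^2 - 14 - 12 = 6
y3 = s (x1 - x3) - y1 mod 23 = 3 * (14 - 6) - 1 = 0

P + Q = (6, 0)


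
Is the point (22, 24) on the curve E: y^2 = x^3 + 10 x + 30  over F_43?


Check whether y^2 = x^3 + 10 x + 30 (mod 43) for (x, y) = (22, 24).
LHS: y^2 = 24^2 mod 43 = 17
RHS: x^3 + 10 x + 30 = 22^3 + 10*22 + 30 mod 43 = 19
LHS != RHS

No, not on the curve


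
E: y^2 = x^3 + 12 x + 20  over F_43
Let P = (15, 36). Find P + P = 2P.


Doubling: s = (3 x1^2 + a) / (2 y1)
s = (3*15^2 + 12) / (2*36) mod 43 = 40
x3 = s^2 - 2 x1 mod 43 = 40^2 - 2*15 = 22
y3 = s (x1 - x3) - y1 mod 43 = 40 * (15 - 22) - 36 = 28

2P = (22, 28)


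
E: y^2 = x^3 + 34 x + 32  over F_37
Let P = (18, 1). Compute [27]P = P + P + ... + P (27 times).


k = 27 = 11011_2 (binary, LSB first: 11011)
Double-and-add from P = (18, 1):
  bit 0 = 1: acc = O + (18, 1) = (18, 1)
  bit 1 = 1: acc = (18, 1) + (4, 11) = (14, 12)
  bit 2 = 0: acc unchanged = (14, 12)
  bit 3 = 1: acc = (14, 12) + (35, 20) = (16, 26)
  bit 4 = 1: acc = (16, 26) + (13, 9) = (36, 21)

27P = (36, 21)


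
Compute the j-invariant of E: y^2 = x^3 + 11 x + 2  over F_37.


Delta = -16(4 a^3 + 27 b^2) mod 37 = 1
-1728 * (4 a)^3 = -1728 * (4*11)^3 mod 37 = 36
j = 36 * 1^(-1) mod 37 = 36

j = 36 (mod 37)


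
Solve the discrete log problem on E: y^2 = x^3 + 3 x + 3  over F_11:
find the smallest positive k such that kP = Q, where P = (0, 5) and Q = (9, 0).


Enumerate multiples of P until we hit Q = (9, 0):
  1P = (0, 5)
  2P = (9, 0)
Match found at i = 2.

k = 2


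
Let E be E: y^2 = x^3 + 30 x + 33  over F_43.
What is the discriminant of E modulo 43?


4 a^3 + 27 b^2 = 4*30^3 + 27*33^2 = 108000 + 29403 = 137403
Delta = -16 * (137403) = -2198448
Delta mod 43 = 13

Delta = 13 (mod 43)


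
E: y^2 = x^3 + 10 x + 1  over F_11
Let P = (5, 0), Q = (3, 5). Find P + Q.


P != Q, so use the chord formula.
s = (y2 - y1) / (x2 - x1) = (5) / (9) mod 11 = 3
x3 = s^2 - x1 - x2 mod 11 = 3^2 - 5 - 3 = 1
y3 = s (x1 - x3) - y1 mod 11 = 3 * (5 - 1) - 0 = 1

P + Q = (1, 1)


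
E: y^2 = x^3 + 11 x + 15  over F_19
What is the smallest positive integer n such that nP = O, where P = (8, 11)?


Compute successive multiples of P until we hit O:
  1P = (8, 11)
  2P = (7, 6)
  3P = (10, 17)
  4P = (10, 2)
  5P = (7, 13)
  6P = (8, 8)
  7P = O

ord(P) = 7


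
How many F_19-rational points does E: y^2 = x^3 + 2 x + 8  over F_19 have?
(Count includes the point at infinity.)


For each x in F_19, count y with y^2 = x^3 + 2 x + 8 mod 19:
  x = 1: RHS = 11, y in [7, 12]  -> 2 point(s)
  x = 2: RHS = 1, y in [1, 18]  -> 2 point(s)
  x = 4: RHS = 4, y in [2, 17]  -> 2 point(s)
  x = 7: RHS = 4, y in [2, 17]  -> 2 point(s)
  x = 8: RHS = 4, y in [2, 17]  -> 2 point(s)
  x = 14: RHS = 6, y in [5, 14]  -> 2 point(s)
  x = 18: RHS = 5, y in [9, 10]  -> 2 point(s)
Affine points: 14. Add the point at infinity: total = 15.

#E(F_19) = 15


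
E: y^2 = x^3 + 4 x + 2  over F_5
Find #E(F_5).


For each x in F_5, count y with y^2 = x^3 + 4 x + 2 mod 5:
  x = 3: RHS = 1, y in [1, 4]  -> 2 point(s)
Affine points: 2. Add the point at infinity: total = 3.

#E(F_5) = 3


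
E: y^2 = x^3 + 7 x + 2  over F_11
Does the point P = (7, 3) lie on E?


Check whether y^2 = x^3 + 7 x + 2 (mod 11) for (x, y) = (7, 3).
LHS: y^2 = 3^2 mod 11 = 9
RHS: x^3 + 7 x + 2 = 7^3 + 7*7 + 2 mod 11 = 9
LHS = RHS

Yes, on the curve


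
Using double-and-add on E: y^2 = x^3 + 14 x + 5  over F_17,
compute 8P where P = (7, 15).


k = 8 = 1000_2 (binary, LSB first: 0001)
Double-and-add from P = (7, 15):
  bit 0 = 0: acc unchanged = O
  bit 1 = 0: acc unchanged = O
  bit 2 = 0: acc unchanged = O
  bit 3 = 1: acc = O + (7, 2) = (7, 2)

8P = (7, 2)


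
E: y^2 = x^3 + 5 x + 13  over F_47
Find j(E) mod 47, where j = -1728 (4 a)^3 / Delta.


Delta = -16(4 a^3 + 27 b^2) mod 47 = 20
-1728 * (4 a)^3 = -1728 * (4*5)^3 mod 47 = 16
j = 16 * 20^(-1) mod 47 = 29

j = 29 (mod 47)


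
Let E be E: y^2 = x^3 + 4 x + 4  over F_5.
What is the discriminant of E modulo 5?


4 a^3 + 27 b^2 = 4*4^3 + 27*4^2 = 256 + 432 = 688
Delta = -16 * (688) = -11008
Delta mod 5 = 2

Delta = 2 (mod 5)


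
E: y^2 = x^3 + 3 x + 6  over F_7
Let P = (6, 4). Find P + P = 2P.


Doubling: s = (3 x1^2 + a) / (2 y1)
s = (3*6^2 + 3) / (2*4) mod 7 = 6
x3 = s^2 - 2 x1 mod 7 = 6^2 - 2*6 = 3
y3 = s (x1 - x3) - y1 mod 7 = 6 * (6 - 3) - 4 = 0

2P = (3, 0)


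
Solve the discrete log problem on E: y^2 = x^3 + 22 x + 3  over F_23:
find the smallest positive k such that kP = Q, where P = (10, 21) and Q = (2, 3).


Enumerate multiples of P until we hit Q = (2, 3):
  1P = (10, 21)
  2P = (3, 2)
  3P = (0, 16)
  4P = (19, 9)
  5P = (6, 12)
  6P = (2, 20)
  7P = (20, 18)
  8P = (20, 5)
  9P = (2, 3)
Match found at i = 9.

k = 9


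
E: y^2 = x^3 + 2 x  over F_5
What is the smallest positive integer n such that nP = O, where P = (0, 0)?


Compute successive multiples of P until we hit O:
  1P = (0, 0)
  2P = O

ord(P) = 2


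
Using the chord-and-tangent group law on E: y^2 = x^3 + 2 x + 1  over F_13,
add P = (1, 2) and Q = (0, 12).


P != Q, so use the chord formula.
s = (y2 - y1) / (x2 - x1) = (10) / (12) mod 13 = 3
x3 = s^2 - x1 - x2 mod 13 = 3^2 - 1 - 0 = 8
y3 = s (x1 - x3) - y1 mod 13 = 3 * (1 - 8) - 2 = 3

P + Q = (8, 3)


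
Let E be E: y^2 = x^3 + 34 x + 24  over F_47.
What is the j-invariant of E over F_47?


Delta = -16(4 a^3 + 27 b^2) mod 47 = 17
-1728 * (4 a)^3 = -1728 * (4*34)^3 mod 47 = 35
j = 35 * 17^(-1) mod 47 = 38

j = 38 (mod 47)


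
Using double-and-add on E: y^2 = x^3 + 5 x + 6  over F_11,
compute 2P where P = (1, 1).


k = 2 = 10_2 (binary, LSB first: 01)
Double-and-add from P = (1, 1):
  bit 0 = 0: acc unchanged = O
  bit 1 = 1: acc = O + (3, 2) = (3, 2)

2P = (3, 2)


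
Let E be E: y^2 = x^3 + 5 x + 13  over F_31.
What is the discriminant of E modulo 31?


4 a^3 + 27 b^2 = 4*5^3 + 27*13^2 = 500 + 4563 = 5063
Delta = -16 * (5063) = -81008
Delta mod 31 = 26

Delta = 26 (mod 31)


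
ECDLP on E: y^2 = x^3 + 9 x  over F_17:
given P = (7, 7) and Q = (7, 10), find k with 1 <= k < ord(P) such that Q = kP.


Enumerate multiples of P until we hit Q = (7, 10):
  1P = (7, 7)
  2P = (4, 7)
  3P = (6, 10)
  4P = (13, 11)
  5P = (5, 0)
  6P = (13, 6)
  7P = (6, 7)
  8P = (4, 10)
  9P = (7, 10)
Match found at i = 9.

k = 9


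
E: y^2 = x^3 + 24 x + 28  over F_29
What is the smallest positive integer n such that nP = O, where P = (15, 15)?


Compute successive multiples of P until we hit O:
  1P = (15, 15)
  2P = (8, 6)
  3P = (26, 4)
  4P = (18, 17)
  5P = (19, 21)
  6P = (19, 8)
  7P = (18, 12)
  8P = (26, 25)
  ... (continuing to 11P)
  11P = O

ord(P) = 11


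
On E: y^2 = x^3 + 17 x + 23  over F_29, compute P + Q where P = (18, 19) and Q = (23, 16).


P != Q, so use the chord formula.
s = (y2 - y1) / (x2 - x1) = (26) / (5) mod 29 = 11
x3 = s^2 - x1 - x2 mod 29 = 11^2 - 18 - 23 = 22
y3 = s (x1 - x3) - y1 mod 29 = 11 * (18 - 22) - 19 = 24

P + Q = (22, 24)


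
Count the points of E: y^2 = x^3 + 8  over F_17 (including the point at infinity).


For each x in F_17, count y with y^2 = x^3 + 0 x + 8 mod 17:
  x = 0: RHS = 8, y in [5, 12]  -> 2 point(s)
  x = 1: RHS = 9, y in [3, 14]  -> 2 point(s)
  x = 2: RHS = 16, y in [4, 13]  -> 2 point(s)
  x = 3: RHS = 1, y in [1, 16]  -> 2 point(s)
  x = 4: RHS = 4, y in [2, 15]  -> 2 point(s)
  x = 11: RHS = 13, y in [8, 9]  -> 2 point(s)
  x = 12: RHS = 2, y in [6, 11]  -> 2 point(s)
  x = 14: RHS = 15, y in [7, 10]  -> 2 point(s)
  x = 15: RHS = 0, y in [0]  -> 1 point(s)
Affine points: 17. Add the point at infinity: total = 18.

#E(F_17) = 18


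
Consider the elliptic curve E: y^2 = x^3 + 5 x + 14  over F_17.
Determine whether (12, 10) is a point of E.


Check whether y^2 = x^3 + 5 x + 14 (mod 17) for (x, y) = (12, 10).
LHS: y^2 = 10^2 mod 17 = 15
RHS: x^3 + 5 x + 14 = 12^3 + 5*12 + 14 mod 17 = 0
LHS != RHS

No, not on the curve


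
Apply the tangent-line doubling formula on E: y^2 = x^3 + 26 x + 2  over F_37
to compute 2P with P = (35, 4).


Doubling: s = (3 x1^2 + a) / (2 y1)
s = (3*35^2 + 26) / (2*4) mod 37 = 14
x3 = s^2 - 2 x1 mod 37 = 14^2 - 2*35 = 15
y3 = s (x1 - x3) - y1 mod 37 = 14 * (35 - 15) - 4 = 17

2P = (15, 17)


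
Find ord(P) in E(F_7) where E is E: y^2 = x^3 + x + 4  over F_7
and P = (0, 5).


Compute successive multiples of P until we hit O:
  1P = (0, 5)
  2P = (4, 3)
  3P = (5, 1)
  4P = (6, 4)
  5P = (2, 0)
  6P = (6, 3)
  7P = (5, 6)
  8P = (4, 4)
  ... (continuing to 10P)
  10P = O

ord(P) = 10


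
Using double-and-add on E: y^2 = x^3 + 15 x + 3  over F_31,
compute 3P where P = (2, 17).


k = 3 = 11_2 (binary, LSB first: 11)
Double-and-add from P = (2, 17):
  bit 0 = 1: acc = O + (2, 17) = (2, 17)
  bit 1 = 1: acc = (2, 17) + (15, 21) = (24, 12)

3P = (24, 12)


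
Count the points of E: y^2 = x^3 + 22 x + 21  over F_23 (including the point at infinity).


For each x in F_23, count y with y^2 = x^3 + 22 x + 21 mod 23:
  x = 2: RHS = 4, y in [2, 21]  -> 2 point(s)
  x = 4: RHS = 12, y in [9, 14]  -> 2 point(s)
  x = 5: RHS = 3, y in [7, 16]  -> 2 point(s)
  x = 6: RHS = 1, y in [1, 22]  -> 2 point(s)
  x = 7: RHS = 12, y in [9, 14]  -> 2 point(s)
  x = 12: RHS = 12, y in [9, 14]  -> 2 point(s)
  x = 15: RHS = 0, y in [0]  -> 1 point(s)
  x = 17: RHS = 18, y in [8, 15]  -> 2 point(s)
  x = 18: RHS = 16, y in [4, 19]  -> 2 point(s)
Affine points: 17. Add the point at infinity: total = 18.

#E(F_23) = 18


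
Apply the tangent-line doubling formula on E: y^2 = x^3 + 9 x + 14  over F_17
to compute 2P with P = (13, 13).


Doubling: s = (3 x1^2 + a) / (2 y1)
s = (3*13^2 + 9) / (2*13) mod 17 = 12
x3 = s^2 - 2 x1 mod 17 = 12^2 - 2*13 = 16
y3 = s (x1 - x3) - y1 mod 17 = 12 * (13 - 16) - 13 = 2

2P = (16, 2)


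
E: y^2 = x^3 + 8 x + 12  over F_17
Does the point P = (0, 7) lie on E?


Check whether y^2 = x^3 + 8 x + 12 (mod 17) for (x, y) = (0, 7).
LHS: y^2 = 7^2 mod 17 = 15
RHS: x^3 + 8 x + 12 = 0^3 + 8*0 + 12 mod 17 = 12
LHS != RHS

No, not on the curve


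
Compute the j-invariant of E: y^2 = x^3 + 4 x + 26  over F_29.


Delta = -16(4 a^3 + 27 b^2) mod 29 = 20
-1728 * (4 a)^3 = -1728 * (4*4)^3 mod 29 = 26
j = 26 * 20^(-1) mod 29 = 10

j = 10 (mod 29)


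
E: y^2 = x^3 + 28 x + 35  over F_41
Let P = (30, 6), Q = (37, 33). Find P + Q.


P != Q, so use the chord formula.
s = (y2 - y1) / (x2 - x1) = (27) / (7) mod 41 = 39
x3 = s^2 - x1 - x2 mod 41 = 39^2 - 30 - 37 = 19
y3 = s (x1 - x3) - y1 mod 41 = 39 * (30 - 19) - 6 = 13

P + Q = (19, 13)


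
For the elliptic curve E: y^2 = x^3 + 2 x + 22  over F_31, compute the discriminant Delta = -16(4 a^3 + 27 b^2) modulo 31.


4 a^3 + 27 b^2 = 4*2^3 + 27*22^2 = 32 + 13068 = 13100
Delta = -16 * (13100) = -209600
Delta mod 31 = 22

Delta = 22 (mod 31)


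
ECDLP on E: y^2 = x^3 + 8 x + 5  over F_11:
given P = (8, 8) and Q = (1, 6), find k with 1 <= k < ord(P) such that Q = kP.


Enumerate multiples of P until we hit Q = (1, 6):
  1P = (8, 8)
  2P = (0, 4)
  3P = (6, 4)
  4P = (1, 6)
Match found at i = 4.

k = 4


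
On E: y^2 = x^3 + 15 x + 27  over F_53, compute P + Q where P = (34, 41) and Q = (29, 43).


P != Q, so use the chord formula.
s = (y2 - y1) / (x2 - x1) = (2) / (48) mod 53 = 42
x3 = s^2 - x1 - x2 mod 53 = 42^2 - 34 - 29 = 5
y3 = s (x1 - x3) - y1 mod 53 = 42 * (34 - 5) - 41 = 11

P + Q = (5, 11)


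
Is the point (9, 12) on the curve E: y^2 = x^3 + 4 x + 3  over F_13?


Check whether y^2 = x^3 + 4 x + 3 (mod 13) for (x, y) = (9, 12).
LHS: y^2 = 12^2 mod 13 = 1
RHS: x^3 + 4 x + 3 = 9^3 + 4*9 + 3 mod 13 = 1
LHS = RHS

Yes, on the curve


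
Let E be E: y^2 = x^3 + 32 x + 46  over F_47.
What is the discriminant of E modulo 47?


4 a^3 + 27 b^2 = 4*32^3 + 27*46^2 = 131072 + 57132 = 188204
Delta = -16 * (188204) = -3011264
Delta mod 47 = 26

Delta = 26 (mod 47)


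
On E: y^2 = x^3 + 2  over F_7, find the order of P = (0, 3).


Compute successive multiples of P until we hit O:
  1P = (0, 3)
  2P = (0, 4)
  3P = O

ord(P) = 3


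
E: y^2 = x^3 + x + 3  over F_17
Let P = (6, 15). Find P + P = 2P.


Doubling: s = (3 x1^2 + a) / (2 y1)
s = (3*6^2 + 1) / (2*15) mod 17 = 11
x3 = s^2 - 2 x1 mod 17 = 11^2 - 2*6 = 7
y3 = s (x1 - x3) - y1 mod 17 = 11 * (6 - 7) - 15 = 8

2P = (7, 8)


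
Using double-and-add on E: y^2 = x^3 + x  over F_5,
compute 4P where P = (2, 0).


k = 4 = 100_2 (binary, LSB first: 001)
Double-and-add from P = (2, 0):
  bit 0 = 0: acc unchanged = O
  bit 1 = 0: acc unchanged = O
  bit 2 = 1: acc = O + O = O

4P = O


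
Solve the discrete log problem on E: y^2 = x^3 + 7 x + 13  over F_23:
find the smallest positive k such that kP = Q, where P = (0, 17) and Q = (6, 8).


Enumerate multiples of P until we hit Q = (6, 8):
  1P = (0, 17)
  2P = (12, 13)
  3P = (6, 8)
Match found at i = 3.

k = 3


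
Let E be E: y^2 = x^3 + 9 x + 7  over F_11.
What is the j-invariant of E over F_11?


Delta = -16(4 a^3 + 27 b^2) mod 11 = 2
-1728 * (4 a)^3 = -1728 * (4*9)^3 mod 11 = 6
j = 6 * 2^(-1) mod 11 = 3

j = 3 (mod 11)


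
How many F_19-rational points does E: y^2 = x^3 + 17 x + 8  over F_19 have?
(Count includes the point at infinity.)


For each x in F_19, count y with y^2 = x^3 + 17 x + 8 mod 19:
  x = 1: RHS = 7, y in [8, 11]  -> 2 point(s)
  x = 4: RHS = 7, y in [8, 11]  -> 2 point(s)
  x = 5: RHS = 9, y in [3, 16]  -> 2 point(s)
  x = 9: RHS = 16, y in [4, 15]  -> 2 point(s)
  x = 10: RHS = 0, y in [0]  -> 1 point(s)
  x = 11: RHS = 6, y in [5, 14]  -> 2 point(s)
  x = 14: RHS = 7, y in [8, 11]  -> 2 point(s)
  x = 15: RHS = 9, y in [3, 16]  -> 2 point(s)
  x = 16: RHS = 6, y in [5, 14]  -> 2 point(s)
  x = 17: RHS = 4, y in [2, 17]  -> 2 point(s)
  x = 18: RHS = 9, y in [3, 16]  -> 2 point(s)
Affine points: 21. Add the point at infinity: total = 22.

#E(F_19) = 22


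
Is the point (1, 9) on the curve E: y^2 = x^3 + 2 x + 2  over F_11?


Check whether y^2 = x^3 + 2 x + 2 (mod 11) for (x, y) = (1, 9).
LHS: y^2 = 9^2 mod 11 = 4
RHS: x^3 + 2 x + 2 = 1^3 + 2*1 + 2 mod 11 = 5
LHS != RHS

No, not on the curve


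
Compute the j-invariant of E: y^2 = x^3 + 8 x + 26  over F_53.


Delta = -16(4 a^3 + 27 b^2) mod 53 = 37
-1728 * (4 a)^3 = -1728 * (4*8)^3 mod 53 = 29
j = 29 * 37^(-1) mod 53 = 28

j = 28 (mod 53)


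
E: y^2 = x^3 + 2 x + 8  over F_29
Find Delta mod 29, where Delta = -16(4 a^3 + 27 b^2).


4 a^3 + 27 b^2 = 4*2^3 + 27*8^2 = 32 + 1728 = 1760
Delta = -16 * (1760) = -28160
Delta mod 29 = 28

Delta = 28 (mod 29)


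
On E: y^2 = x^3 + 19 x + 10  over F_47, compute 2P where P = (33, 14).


Doubling: s = (3 x1^2 + a) / (2 y1)
s = (3*33^2 + 19) / (2*14) mod 47 = 20
x3 = s^2 - 2 x1 mod 47 = 20^2 - 2*33 = 5
y3 = s (x1 - x3) - y1 mod 47 = 20 * (33 - 5) - 14 = 29

2P = (5, 29)


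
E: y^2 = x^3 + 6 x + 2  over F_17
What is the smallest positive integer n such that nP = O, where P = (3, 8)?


Compute successive multiples of P until we hit O:
  1P = (3, 8)
  2P = (12, 0)
  3P = (3, 9)
  4P = O

ord(P) = 4


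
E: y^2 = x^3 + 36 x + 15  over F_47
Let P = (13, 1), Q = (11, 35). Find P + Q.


P != Q, so use the chord formula.
s = (y2 - y1) / (x2 - x1) = (34) / (45) mod 47 = 30
x3 = s^2 - x1 - x2 mod 47 = 30^2 - 13 - 11 = 30
y3 = s (x1 - x3) - y1 mod 47 = 30 * (13 - 30) - 1 = 6

P + Q = (30, 6)


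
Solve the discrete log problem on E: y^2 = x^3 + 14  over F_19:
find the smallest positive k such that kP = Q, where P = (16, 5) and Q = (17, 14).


Enumerate multiples of P until we hit Q = (17, 14):
  1P = (16, 5)
  2P = (15, 11)
  3P = (5, 5)
  4P = (17, 14)
Match found at i = 4.

k = 4


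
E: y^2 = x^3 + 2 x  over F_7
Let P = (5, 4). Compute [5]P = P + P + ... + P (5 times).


k = 5 = 101_2 (binary, LSB first: 101)
Double-and-add from P = (5, 4):
  bit 0 = 1: acc = O + (5, 4) = (5, 4)
  bit 1 = 0: acc unchanged = (5, 4)
  bit 2 = 1: acc = (5, 4) + (0, 0) = (6, 5)

5P = (6, 5)


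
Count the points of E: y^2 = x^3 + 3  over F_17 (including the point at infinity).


For each x in F_17, count y with y^2 = x^3 + 0 x + 3 mod 17:
  x = 1: RHS = 4, y in [2, 15]  -> 2 point(s)
  x = 3: RHS = 13, y in [8, 9]  -> 2 point(s)
  x = 4: RHS = 16, y in [4, 13]  -> 2 point(s)
  x = 5: RHS = 9, y in [3, 14]  -> 2 point(s)
  x = 6: RHS = 15, y in [7, 10]  -> 2 point(s)
  x = 9: RHS = 1, y in [1, 16]  -> 2 point(s)
  x = 10: RHS = 0, y in [0]  -> 1 point(s)
  x = 11: RHS = 8, y in [5, 12]  -> 2 point(s)
  x = 16: RHS = 2, y in [6, 11]  -> 2 point(s)
Affine points: 17. Add the point at infinity: total = 18.

#E(F_17) = 18


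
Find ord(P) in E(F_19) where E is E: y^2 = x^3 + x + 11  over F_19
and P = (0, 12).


Compute successive multiples of P until we hit O:
  1P = (0, 12)
  2P = (16, 0)
  3P = (0, 7)
  4P = O

ord(P) = 4


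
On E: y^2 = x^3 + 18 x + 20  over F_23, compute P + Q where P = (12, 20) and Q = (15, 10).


P != Q, so use the chord formula.
s = (y2 - y1) / (x2 - x1) = (13) / (3) mod 23 = 12
x3 = s^2 - x1 - x2 mod 23 = 12^2 - 12 - 15 = 2
y3 = s (x1 - x3) - y1 mod 23 = 12 * (12 - 2) - 20 = 8

P + Q = (2, 8)


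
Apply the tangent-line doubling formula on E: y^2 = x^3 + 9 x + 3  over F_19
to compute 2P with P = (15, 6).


Doubling: s = (3 x1^2 + a) / (2 y1)
s = (3*15^2 + 9) / (2*6) mod 19 = 0
x3 = s^2 - 2 x1 mod 19 = 0^2 - 2*15 = 8
y3 = s (x1 - x3) - y1 mod 19 = 0 * (15 - 8) - 6 = 13

2P = (8, 13)


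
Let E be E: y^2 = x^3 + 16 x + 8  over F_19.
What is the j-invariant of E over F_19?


Delta = -16(4 a^3 + 27 b^2) mod 19 = 15
-1728 * (4 a)^3 = -1728 * (4*16)^3 mod 19 = 1
j = 1 * 15^(-1) mod 19 = 14

j = 14 (mod 19)


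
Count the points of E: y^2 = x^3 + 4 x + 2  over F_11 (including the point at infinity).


For each x in F_11, count y with y^2 = x^3 + 4 x + 2 mod 11:
  x = 4: RHS = 5, y in [4, 7]  -> 2 point(s)
  x = 5: RHS = 4, y in [2, 9]  -> 2 point(s)
  x = 6: RHS = 0, y in [0]  -> 1 point(s)
Affine points: 5. Add the point at infinity: total = 6.

#E(F_11) = 6


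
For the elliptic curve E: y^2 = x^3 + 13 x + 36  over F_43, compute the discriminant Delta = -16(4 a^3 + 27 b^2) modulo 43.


4 a^3 + 27 b^2 = 4*13^3 + 27*36^2 = 8788 + 34992 = 43780
Delta = -16 * (43780) = -700480
Delta mod 43 = 33

Delta = 33 (mod 43)


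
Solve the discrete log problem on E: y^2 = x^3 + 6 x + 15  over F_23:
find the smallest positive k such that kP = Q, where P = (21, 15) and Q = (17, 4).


Enumerate multiples of P until we hit Q = (17, 4):
  1P = (21, 15)
  2P = (20, 4)
  3P = (11, 3)
  4P = (9, 4)
  5P = (17, 4)
Match found at i = 5.

k = 5


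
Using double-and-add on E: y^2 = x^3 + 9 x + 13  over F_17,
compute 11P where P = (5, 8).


k = 11 = 1011_2 (binary, LSB first: 1101)
Double-and-add from P = (5, 8):
  bit 0 = 1: acc = O + (5, 8) = (5, 8)
  bit 1 = 1: acc = (5, 8) + (8, 6) = (12, 8)
  bit 2 = 0: acc unchanged = (12, 8)
  bit 3 = 1: acc = (12, 8) + (13, 10) = (13, 7)

11P = (13, 7)


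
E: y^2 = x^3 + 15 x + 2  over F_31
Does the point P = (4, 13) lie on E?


Check whether y^2 = x^3 + 15 x + 2 (mod 31) for (x, y) = (4, 13).
LHS: y^2 = 13^2 mod 31 = 14
RHS: x^3 + 15 x + 2 = 4^3 + 15*4 + 2 mod 31 = 2
LHS != RHS

No, not on the curve


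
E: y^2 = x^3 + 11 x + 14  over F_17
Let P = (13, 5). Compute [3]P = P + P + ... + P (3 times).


k = 3 = 11_2 (binary, LSB first: 11)
Double-and-add from P = (13, 5):
  bit 0 = 1: acc = O + (13, 5) = (13, 5)
  bit 1 = 1: acc = (13, 5) + (10, 11) = (15, 16)

3P = (15, 16)


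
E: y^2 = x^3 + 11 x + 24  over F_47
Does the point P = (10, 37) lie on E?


Check whether y^2 = x^3 + 11 x + 24 (mod 47) for (x, y) = (10, 37).
LHS: y^2 = 37^2 mod 47 = 6
RHS: x^3 + 11 x + 24 = 10^3 + 11*10 + 24 mod 47 = 6
LHS = RHS

Yes, on the curve


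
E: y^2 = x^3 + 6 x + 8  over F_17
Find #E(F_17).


For each x in F_17, count y with y^2 = x^3 + 6 x + 8 mod 17:
  x = 0: RHS = 8, y in [5, 12]  -> 2 point(s)
  x = 1: RHS = 15, y in [7, 10]  -> 2 point(s)
  x = 3: RHS = 2, y in [6, 11]  -> 2 point(s)
  x = 7: RHS = 2, y in [6, 11]  -> 2 point(s)
  x = 9: RHS = 9, y in [3, 14]  -> 2 point(s)
  x = 16: RHS = 1, y in [1, 16]  -> 2 point(s)
Affine points: 12. Add the point at infinity: total = 13.

#E(F_17) = 13


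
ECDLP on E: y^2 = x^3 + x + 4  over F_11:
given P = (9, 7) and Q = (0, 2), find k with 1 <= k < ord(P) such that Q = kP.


Enumerate multiples of P until we hit Q = (0, 2):
  1P = (9, 7)
  2P = (2, 5)
  3P = (3, 1)
  4P = (0, 2)
Match found at i = 4.

k = 4


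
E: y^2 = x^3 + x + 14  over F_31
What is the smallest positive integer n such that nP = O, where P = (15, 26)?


Compute successive multiples of P until we hit O:
  1P = (15, 26)
  2P = (15, 5)
  3P = O

ord(P) = 3


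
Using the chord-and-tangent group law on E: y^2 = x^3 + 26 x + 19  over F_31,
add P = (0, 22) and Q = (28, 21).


P != Q, so use the chord formula.
s = (y2 - y1) / (x2 - x1) = (30) / (28) mod 31 = 21
x3 = s^2 - x1 - x2 mod 31 = 21^2 - 0 - 28 = 10
y3 = s (x1 - x3) - y1 mod 31 = 21 * (0 - 10) - 22 = 16

P + Q = (10, 16)


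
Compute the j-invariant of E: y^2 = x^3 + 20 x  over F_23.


Delta = -16(4 a^3 + 27 b^2) mod 23 = 3
-1728 * (4 a)^3 = -1728 * (4*20)^3 mod 23 = 9
j = 9 * 3^(-1) mod 23 = 3

j = 3 (mod 23)


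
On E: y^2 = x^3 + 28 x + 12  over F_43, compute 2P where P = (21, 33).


Doubling: s = (3 x1^2 + a) / (2 y1)
s = (3*21^2 + 28) / (2*33) mod 43 = 12
x3 = s^2 - 2 x1 mod 43 = 12^2 - 2*21 = 16
y3 = s (x1 - x3) - y1 mod 43 = 12 * (21 - 16) - 33 = 27

2P = (16, 27)


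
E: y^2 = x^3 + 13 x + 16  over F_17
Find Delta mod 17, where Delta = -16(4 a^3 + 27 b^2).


4 a^3 + 27 b^2 = 4*13^3 + 27*16^2 = 8788 + 6912 = 15700
Delta = -16 * (15700) = -251200
Delta mod 17 = 9

Delta = 9 (mod 17)


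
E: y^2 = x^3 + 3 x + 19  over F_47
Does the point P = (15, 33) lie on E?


Check whether y^2 = x^3 + 3 x + 19 (mod 47) for (x, y) = (15, 33).
LHS: y^2 = 33^2 mod 47 = 8
RHS: x^3 + 3 x + 19 = 15^3 + 3*15 + 19 mod 47 = 8
LHS = RHS

Yes, on the curve


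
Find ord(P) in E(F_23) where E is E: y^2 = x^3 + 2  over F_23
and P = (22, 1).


Compute successive multiples of P until we hit O:
  1P = (22, 1)
  2P = (10, 17)
  3P = (3, 12)
  4P = (7, 0)
  5P = (3, 11)
  6P = (10, 6)
  7P = (22, 22)
  8P = O

ord(P) = 8


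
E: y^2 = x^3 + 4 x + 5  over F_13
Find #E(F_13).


For each x in F_13, count y with y^2 = x^3 + 4 x + 5 mod 13:
  x = 1: RHS = 10, y in [6, 7]  -> 2 point(s)
  x = 7: RHS = 12, y in [5, 8]  -> 2 point(s)
  x = 8: RHS = 3, y in [4, 9]  -> 2 point(s)
  x = 9: RHS = 3, y in [4, 9]  -> 2 point(s)
  x = 12: RHS = 0, y in [0]  -> 1 point(s)
Affine points: 9. Add the point at infinity: total = 10.

#E(F_13) = 10


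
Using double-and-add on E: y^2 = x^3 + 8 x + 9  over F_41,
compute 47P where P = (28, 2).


k = 47 = 101111_2 (binary, LSB first: 111101)
Double-and-add from P = (28, 2):
  bit 0 = 1: acc = O + (28, 2) = (28, 2)
  bit 1 = 1: acc = (28, 2) + (36, 34) = (34, 15)
  bit 2 = 1: acc = (34, 15) + (19, 38) = (37, 6)
  bit 3 = 1: acc = (37, 6) + (1, 10) = (2, 22)
  bit 4 = 0: acc unchanged = (2, 22)
  bit 5 = 1: acc = (2, 22) + (0, 3) = (37, 35)

47P = (37, 35)
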